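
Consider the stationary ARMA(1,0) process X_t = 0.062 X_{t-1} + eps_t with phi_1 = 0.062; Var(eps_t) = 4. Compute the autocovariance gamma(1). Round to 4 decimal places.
\gamma(1) = 0.2490

Multiply the model equation by X_{t-k} and take expectations. With theta_0 = psi_0 = 1 and psi_j the MA(infinity) weights, this gives
  gamma(k) - sum_i phi_i gamma(k-i) = c_k,
  c_k = sigma^2 * sum_{j=k..q} theta_j psi_{j-k}   (c_k = 0 for k > q),
using gamma(-m) = gamma(m).
Pure AR (q = 0): c_0 = sigma^2 = 4, c_k = 0 for k >= 1.
Equations for k = 0 and k = 1 (AR order 1):
  gamma(0) = phi_1 gamma(1) + c_0
  gamma(1) = phi_1 gamma(0) + c_1
Substituting the second into the first: gamma(0) (1 - phi_1^2) = c_0 + phi_1 c_1, so
  gamma(0) = c_0 / (1 - phi_1^2) = 4 / (1 - (0.062)^2) = 4 / 0.996156 = 4.015435.
  gamma(1) = phi_1 gamma(0) = (0.062)(4.015435) = 0.248957.
Therefore gamma(1) = 0.2490 (to 4 decimal places).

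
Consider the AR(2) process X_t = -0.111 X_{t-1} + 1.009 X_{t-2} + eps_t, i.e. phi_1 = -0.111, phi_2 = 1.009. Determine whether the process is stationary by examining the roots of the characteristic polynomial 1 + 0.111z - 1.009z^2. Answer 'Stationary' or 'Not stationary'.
\text{Not stationary}

The AR(p) characteristic polynomial is P(z) = 1 + 0.111z - 1.009z^2.
Stationarity requires all roots to lie outside the unit circle, i.e. |z| > 1 for every root.
Set 1 + (0.111) z + (-1.009) z^2 = 0, i.e. a z^2 + b z + c = 0 with a = -1.009, b = 0.111, c = 1.
Discriminant D = b^2 - 4ac = (0.111)^2 - 4*(-1.009)*1 = 0.012321 - (-4.036) = 4.048321.
D >= 0, so the roots are real: z = (-b +/- sqrt(D)) / (2a) = (-0.111 +/- 2.012044) / (-2.018).
  z_1 = (-0.111 + 2.012044) / (-2.018) = -0.942,   |z_1| = 0.942.
  z_2 = (-0.111 - 2.012044) / (-2.018) = 1.0521,   |z_2| = 1.0521.
Moduli of all roots: 0.9420, 1.0521.
All moduli strictly greater than 1? No.
Verdict: Not stationary.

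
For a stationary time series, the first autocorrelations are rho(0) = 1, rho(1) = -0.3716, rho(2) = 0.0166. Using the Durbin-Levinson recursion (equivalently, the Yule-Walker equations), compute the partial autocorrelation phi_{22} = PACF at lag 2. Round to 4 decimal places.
\phi_{22} = -0.1409

The PACF at lag k is phi_{kk}, the last component of the solution
to the Yule-Walker system G_k phi = r_k where
  (G_k)_{ij} = rho(|i - j|), (r_k)_i = rho(i), i,j = 1..k.
Equivalently, Durbin-Levinson gives phi_{kk} iteratively:
  phi_{11} = rho(1)
  phi_{kk} = [rho(k) - sum_{j=1..k-1} phi_{k-1,j} rho(k-j)]
            / [1 - sum_{j=1..k-1} phi_{k-1,j} rho(j)],
  phi_{k,j} = phi_{k-1,j} - phi_{kk} phi_{k-1,k-j},  j = 1..k-1.
Step k = 1:
  phi_11 = rho(1) = -0.3716.
Step k = 2:
  phi_22 = [rho(2) - phi_11 rho(1)] / [1 - phi_11 rho(1)] = [0.0166 - (-0.3716)(-0.3716)] / [1 - (-0.3716)(-0.3716)]
         = -0.12148656 / 0.86191344 = -0.1409.
Therefore phi_{22} = -0.1409.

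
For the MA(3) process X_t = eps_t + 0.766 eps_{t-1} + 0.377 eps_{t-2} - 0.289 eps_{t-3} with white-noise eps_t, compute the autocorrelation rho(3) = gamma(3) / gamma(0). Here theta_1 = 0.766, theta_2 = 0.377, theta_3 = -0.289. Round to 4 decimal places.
\rho(3) = -0.1595

For an MA(q) process with theta_0 = 1, the autocovariance is
  gamma(k) = sigma^2 * sum_{i=0..q-k} theta_i * theta_{i+k},
and rho(k) = gamma(k) / gamma(0). Sigma^2 cancels.
  numerator   = (1)*(-0.289) = -0.289.
  denominator = (1)^2 + (0.766)^2 + (0.377)^2 + (-0.289)^2 = 1.812406.
  rho(3) = -0.289 / 1.812406 = -0.1595.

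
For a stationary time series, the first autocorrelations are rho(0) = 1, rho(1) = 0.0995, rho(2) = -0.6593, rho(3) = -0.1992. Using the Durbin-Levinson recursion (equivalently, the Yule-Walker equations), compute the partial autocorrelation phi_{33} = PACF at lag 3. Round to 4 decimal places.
\phi_{33} = -0.0409

The PACF at lag k is phi_{kk}, the last component of the solution
to the Yule-Walker system G_k phi = r_k where
  (G_k)_{ij} = rho(|i - j|), (r_k)_i = rho(i), i,j = 1..k.
Equivalently, Durbin-Levinson gives phi_{kk} iteratively:
  phi_{11} = rho(1)
  phi_{kk} = [rho(k) - sum_{j=1..k-1} phi_{k-1,j} rho(k-j)]
            / [1 - sum_{j=1..k-1} phi_{k-1,j} rho(j)],
  phi_{k,j} = phi_{k-1,j} - phi_{kk} phi_{k-1,k-j},  j = 1..k-1.
Step k = 1:
  phi_11 = rho(1) = 0.0995.
Step k = 2:
  phi_22 = [rho(2) - phi_11 rho(1)] / [1 - phi_11 rho(1)] = [-0.6593 - (0.0995)(0.0995)] / [1 - (0.0995)(0.0995)]
         = -0.66920025 / 0.99009975 = -0.675892.
  Update: phi_21 = phi_11 - phi_22 phi_11 = 0.0995 - (-0.675892)(0.0995) = 0.166751.
Step k = 3:
  phi_33 = [rho(3) - phi_21 rho(2) - phi_22 rho(1)] / [1 - phi_21 rho(1) - phi_22 rho(2)]
    numerator   = -0.1992 - (0.166751)(-0.6593) - (-0.675892)(0.0995) = -0.02200969
    denominator = 1 - (0.166751)(0.0995) - (-0.675892)(-0.6593) = 0.53779282
  phi_33 = -0.02200969 / 0.53779282 = -0.0409.
Therefore phi_{33} = -0.0409.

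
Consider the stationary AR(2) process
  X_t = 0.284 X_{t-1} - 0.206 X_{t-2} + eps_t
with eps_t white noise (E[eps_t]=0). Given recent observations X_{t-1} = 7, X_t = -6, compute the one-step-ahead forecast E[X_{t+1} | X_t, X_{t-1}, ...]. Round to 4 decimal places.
E[X_{t+1} \mid \mathcal F_t] = -3.1460

For an AR(p) model X_t = c + sum_i phi_i X_{t-i} + eps_t, the
one-step-ahead conditional mean is
  E[X_{t+1} | X_t, ...] = c + sum_i phi_i X_{t+1-i}.
Substitute known values:
  E[X_{t+1} | ...] = (0.284) * (-6) + (-0.206) * (7)
                   = -3.1460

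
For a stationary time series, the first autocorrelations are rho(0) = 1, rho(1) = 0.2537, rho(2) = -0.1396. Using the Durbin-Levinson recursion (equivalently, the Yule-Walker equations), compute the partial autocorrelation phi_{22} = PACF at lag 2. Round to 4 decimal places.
\phi_{22} = -0.2180

The PACF at lag k is phi_{kk}, the last component of the solution
to the Yule-Walker system G_k phi = r_k where
  (G_k)_{ij} = rho(|i - j|), (r_k)_i = rho(i), i,j = 1..k.
Equivalently, Durbin-Levinson gives phi_{kk} iteratively:
  phi_{11} = rho(1)
  phi_{kk} = [rho(k) - sum_{j=1..k-1} phi_{k-1,j} rho(k-j)]
            / [1 - sum_{j=1..k-1} phi_{k-1,j} rho(j)],
  phi_{k,j} = phi_{k-1,j} - phi_{kk} phi_{k-1,k-j},  j = 1..k-1.
Step k = 1:
  phi_11 = rho(1) = 0.2537.
Step k = 2:
  phi_22 = [rho(2) - phi_11 rho(1)] / [1 - phi_11 rho(1)] = [-0.1396 - (0.2537)(0.2537)] / [1 - (0.2537)(0.2537)]
         = -0.20396369 / 0.93563631 = -0.218.
Therefore phi_{22} = -0.2180.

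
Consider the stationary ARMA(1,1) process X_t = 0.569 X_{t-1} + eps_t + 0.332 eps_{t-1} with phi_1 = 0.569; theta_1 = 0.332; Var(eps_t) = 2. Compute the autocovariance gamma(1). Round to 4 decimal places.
\gamma(1) = 3.1681

Multiply the model equation by X_{t-k} and take expectations. With theta_0 = psi_0 = 1 and psi_j the MA(infinity) weights, this gives
  gamma(k) - sum_i phi_i gamma(k-i) = c_k,
  c_k = sigma^2 * sum_{j=k..q} theta_j psi_{j-k}   (c_k = 0 for k > q),
using gamma(-m) = gamma(m).
psi-weights needed (psi_j = theta_j + sum_i phi_i psi_{j-i}):
  psi_1 = theta_1 + phi_1 = 0.332 + (0.569) = 0.901
Right-hand sides:
  c_0 = sigma^2 (1 + theta_1 psi_1) = 2 * (1 + (0.332)(0.901)) = 2 * 1.299132 = 2.598264
  c_1 = sigma^2 theta_1 = 2 * (0.332) = 0.664
  c_2 = 0
Equations for k = 0 and k = 1 (AR order 1):
  gamma(0) = phi_1 gamma(1) + c_0
  gamma(1) = phi_1 gamma(0) + c_1
Substituting the second into the first: gamma(0) (1 - phi_1^2) = c_0 + phi_1 c_1, so
  gamma(0) = (c_0 + phi_1 c_1) / (1 - phi_1^2) = (2.598264 + (0.569)(0.664)) / (1 - (0.569)^2) = 2.97608 / 0.676239 = 4.400929.
  gamma(1) = phi_1 gamma(0) + c_1 = (0.569)(4.400929) + (0.664) = 3.168129.
Therefore gamma(1) = 3.1681 (to 4 decimal places).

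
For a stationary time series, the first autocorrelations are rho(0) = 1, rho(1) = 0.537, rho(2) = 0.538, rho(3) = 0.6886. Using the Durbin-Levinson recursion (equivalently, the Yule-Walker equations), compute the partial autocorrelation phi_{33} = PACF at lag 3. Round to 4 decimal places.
\phi_{33} = 0.5010

The PACF at lag k is phi_{kk}, the last component of the solution
to the Yule-Walker system G_k phi = r_k where
  (G_k)_{ij} = rho(|i - j|), (r_k)_i = rho(i), i,j = 1..k.
Equivalently, Durbin-Levinson gives phi_{kk} iteratively:
  phi_{11} = rho(1)
  phi_{kk} = [rho(k) - sum_{j=1..k-1} phi_{k-1,j} rho(k-j)]
            / [1 - sum_{j=1..k-1} phi_{k-1,j} rho(j)],
  phi_{k,j} = phi_{k-1,j} - phi_{kk} phi_{k-1,k-j},  j = 1..k-1.
Step k = 1:
  phi_11 = rho(1) = 0.537.
Step k = 2:
  phi_22 = [rho(2) - phi_11 rho(1)] / [1 - phi_11 rho(1)] = [0.538 - (0.537)(0.537)] / [1 - (0.537)(0.537)]
         = 0.249631 / 0.711631 = 0.350787.
  Update: phi_21 = phi_11 - phi_22 phi_11 = 0.537 - (0.350787)(0.537) = 0.348627.
Step k = 3:
  phi_33 = [rho(3) - phi_21 rho(2) - phi_22 rho(1)] / [1 - phi_21 rho(1) - phi_22 rho(2)]
    numerator   = 0.6886 - (0.348627)(0.538) - (0.350787)(0.537) = 0.31266582
    denominator = 1 - (0.348627)(0.537) - (0.350787)(0.538) = 0.62406366
  phi_33 = 0.31266582 / 0.62406366 = 0.501.
Therefore phi_{33} = 0.5010.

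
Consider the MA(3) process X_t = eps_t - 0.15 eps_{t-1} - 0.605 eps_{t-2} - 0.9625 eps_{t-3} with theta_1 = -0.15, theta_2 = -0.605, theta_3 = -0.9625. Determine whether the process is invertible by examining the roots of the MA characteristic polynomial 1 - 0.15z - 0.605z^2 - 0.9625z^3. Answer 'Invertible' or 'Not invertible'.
\text{Not invertible}

The MA(q) characteristic polynomial is P(z) = 1 - 0.15z - 0.605z^2 - 0.9625z^3.
Invertibility requires all roots to lie outside the unit circle, i.e. |z| > 1 for every root.
Degree 3: look for a simple real root z0 first, then factor out (1 - z/z0) and solve the remaining quadratic.
Testing z0 = 0.8: P(0.8) = 1 + (-0.15)(0.8) + (-0.605)(0.8)^2 + (-0.9625)(0.8)^3
  = 1 + (-0.12) + (-0.3872) + (-0.4928) = 0.  So z_0 = 0.8 is a root, |z_0| = 0.8.
Divide out the factor (1 - 1.25 z) = (1 - z/z0) (since 1/z0 = 1.25):
  P(z) = (1 - 1.25 z)(1 + (1.1) z + (0.77) z^2)
  [check: z-coef 1.1 - (1.25) = -0.15; z^2-coef 0.77 - (1.25)(1.1) = -0.605; z^3-coef -(1.25)(0.77) = -0.9625.]
Remaining roots from the quadratic factor 1 + (1.1) z + (0.77) z^2:
  Set 1 + (1.1) z + (0.77) z^2 = 0, i.e. a z^2 + b z + c = 0 with a = 0.77, b = 1.1, c = 1.
  Discriminant D = b^2 - 4ac = (1.1)^2 - 4*(0.77)*1 = 1.21 - (3.08) = -1.87.
  D < 0, so the roots are the complex-conjugate pair z = (-b +/- i sqrt(-D)) / (2a) = -0.7143 +/- 0.888i.
  For a conjugate pair |z|^2 = z * conj(z) = (product of roots) = c/a = 1/(0.77) = 1.298701, so |z| = sqrt(1.298701) = 1.1396 for both roots.
Moduli of all roots: 0.8000, 1.1396, 1.1396.
All moduli strictly greater than 1? No.
Verdict: Not invertible.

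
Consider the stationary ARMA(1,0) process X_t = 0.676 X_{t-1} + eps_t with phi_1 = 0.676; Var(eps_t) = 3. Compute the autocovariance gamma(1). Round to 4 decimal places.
\gamma(1) = 3.7346

Multiply the model equation by X_{t-k} and take expectations. With theta_0 = psi_0 = 1 and psi_j the MA(infinity) weights, this gives
  gamma(k) - sum_i phi_i gamma(k-i) = c_k,
  c_k = sigma^2 * sum_{j=k..q} theta_j psi_{j-k}   (c_k = 0 for k > q),
using gamma(-m) = gamma(m).
Pure AR (q = 0): c_0 = sigma^2 = 3, c_k = 0 for k >= 1.
Equations for k = 0 and k = 1 (AR order 1):
  gamma(0) = phi_1 gamma(1) + c_0
  gamma(1) = phi_1 gamma(0) + c_1
Substituting the second into the first: gamma(0) (1 - phi_1^2) = c_0 + phi_1 c_1, so
  gamma(0) = c_0 / (1 - phi_1^2) = 3 / (1 - (0.676)^2) = 3 / 0.543024 = 5.524618.
  gamma(1) = phi_1 gamma(0) = (0.676)(5.524618) = 3.734642.
Therefore gamma(1) = 3.7346 (to 4 decimal places).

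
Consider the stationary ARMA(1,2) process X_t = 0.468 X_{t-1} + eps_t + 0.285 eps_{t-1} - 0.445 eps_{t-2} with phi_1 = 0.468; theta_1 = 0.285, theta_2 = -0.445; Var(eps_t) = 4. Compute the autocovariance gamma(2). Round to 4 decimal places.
\gamma(2) = -0.4913

Multiply the model equation by X_{t-k} and take expectations. With theta_0 = psi_0 = 1 and psi_j the MA(infinity) weights, this gives
  gamma(k) - sum_i phi_i gamma(k-i) = c_k,
  c_k = sigma^2 * sum_{j=k..q} theta_j psi_{j-k}   (c_k = 0 for k > q),
using gamma(-m) = gamma(m).
psi-weights needed (psi_j = theta_j + sum_i phi_i psi_{j-i}):
  psi_1 = theta_1 + phi_1 = 0.285 + (0.468) = 0.753
  psi_2 = theta_2 + phi_1 psi_1 = -0.445 + (0.468)(0.753) = -0.092596
Right-hand sides:
  c_0 = sigma^2 (1 + theta_1 psi_1 + theta_2 psi_2) = 4 * (1 + (0.285)(0.753) + (-0.445)(-0.092596)) = 4 * 1.25581 = 5.023241
  c_1 = sigma^2 (theta_1 + theta_2 psi_1) = 4 * (0.285 + (-0.445)(0.753)) = -0.20034
  c_2 = sigma^2 theta_2 = 4 * (-0.445) = -1.78
Equations for k = 0 and k = 1 (AR order 1):
  gamma(0) = phi_1 gamma(1) + c_0
  gamma(1) = phi_1 gamma(0) + c_1
Substituting the second into the first: gamma(0) (1 - phi_1^2) = c_0 + phi_1 c_1, so
  gamma(0) = (c_0 + phi_1 c_1) / (1 - phi_1^2) = (5.023241 + (0.468)(-0.20034)) / (1 - (0.468)^2) = 4.929482 / 0.780976 = 6.31195.
  gamma(1) = phi_1 gamma(0) + c_1 = (0.468)(6.31195) + (-0.20034) = 2.753653.
For k = 2: gamma(2) = phi_1 gamma(1) + c_2
  = (0.468)(2.753653) + (-1.78) = -0.49129.
Therefore gamma(2) = -0.4913 (to 4 decimal places).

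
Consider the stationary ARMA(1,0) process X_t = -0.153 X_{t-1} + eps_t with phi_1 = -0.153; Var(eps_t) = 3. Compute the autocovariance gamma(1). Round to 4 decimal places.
\gamma(1) = -0.4700

Multiply the model equation by X_{t-k} and take expectations. With theta_0 = psi_0 = 1 and psi_j the MA(infinity) weights, this gives
  gamma(k) - sum_i phi_i gamma(k-i) = c_k,
  c_k = sigma^2 * sum_{j=k..q} theta_j psi_{j-k}   (c_k = 0 for k > q),
using gamma(-m) = gamma(m).
Pure AR (q = 0): c_0 = sigma^2 = 3, c_k = 0 for k >= 1.
Equations for k = 0 and k = 1 (AR order 1):
  gamma(0) = phi_1 gamma(1) + c_0
  gamma(1) = phi_1 gamma(0) + c_1
Substituting the second into the first: gamma(0) (1 - phi_1^2) = c_0 + phi_1 c_1, so
  gamma(0) = c_0 / (1 - phi_1^2) = 3 / (1 - (-0.153)^2) = 3 / 0.976591 = 3.07191.
  gamma(1) = phi_1 gamma(0) = (-0.153)(3.07191) = -0.470002.
Therefore gamma(1) = -0.4700 (to 4 decimal places).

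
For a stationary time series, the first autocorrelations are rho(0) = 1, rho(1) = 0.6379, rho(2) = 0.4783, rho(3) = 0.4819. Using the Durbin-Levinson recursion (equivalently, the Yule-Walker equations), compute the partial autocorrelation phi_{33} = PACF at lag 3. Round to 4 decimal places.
\phi_{33} = 0.2339

The PACF at lag k is phi_{kk}, the last component of the solution
to the Yule-Walker system G_k phi = r_k where
  (G_k)_{ij} = rho(|i - j|), (r_k)_i = rho(i), i,j = 1..k.
Equivalently, Durbin-Levinson gives phi_{kk} iteratively:
  phi_{11} = rho(1)
  phi_{kk} = [rho(k) - sum_{j=1..k-1} phi_{k-1,j} rho(k-j)]
            / [1 - sum_{j=1..k-1} phi_{k-1,j} rho(j)],
  phi_{k,j} = phi_{k-1,j} - phi_{kk} phi_{k-1,k-j},  j = 1..k-1.
Step k = 1:
  phi_11 = rho(1) = 0.6379.
Step k = 2:
  phi_22 = [rho(2) - phi_11 rho(1)] / [1 - phi_11 rho(1)] = [0.4783 - (0.6379)(0.6379)] / [1 - (0.6379)(0.6379)]
         = 0.07138359 / 0.59308359 = 0.12036.
  Update: phi_21 = phi_11 - phi_22 phi_11 = 0.6379 - (0.12036)(0.6379) = 0.561122.
Step k = 3:
  phi_33 = [rho(3) - phi_21 rho(2) - phi_22 rho(1)] / [1 - phi_21 rho(1) - phi_22 rho(2)]
    numerator   = 0.4819 - (0.561122)(0.4783) - (0.12036)(0.6379) = 0.13673751
    denominator = 1 - (0.561122)(0.6379) - (0.12036)(0.4783) = 0.58449186
  phi_33 = 0.13673751 / 0.58449186 = 0.2339.
Therefore phi_{33} = 0.2339.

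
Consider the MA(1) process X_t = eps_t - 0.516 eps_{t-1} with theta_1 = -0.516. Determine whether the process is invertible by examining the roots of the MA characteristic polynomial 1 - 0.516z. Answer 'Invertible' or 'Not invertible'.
\text{Invertible}

The MA(q) characteristic polynomial is P(z) = 1 - 0.516z.
Invertibility requires all roots to lie outside the unit circle, i.e. |z| > 1 for every root.
This is linear in z: 1 + (-0.516) z = 0  =>  z = -1/(-0.516) = 1.937984,  |z| = 1.937984.
Moduli of all roots: 1.9380.
All moduli strictly greater than 1? Yes.
Verdict: Invertible.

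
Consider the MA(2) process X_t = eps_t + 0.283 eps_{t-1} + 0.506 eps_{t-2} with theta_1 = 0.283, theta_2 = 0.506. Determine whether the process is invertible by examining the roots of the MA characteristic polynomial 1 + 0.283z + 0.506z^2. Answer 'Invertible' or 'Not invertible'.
\text{Invertible}

The MA(q) characteristic polynomial is P(z) = 1 + 0.283z + 0.506z^2.
Invertibility requires all roots to lie outside the unit circle, i.e. |z| > 1 for every root.
Set 1 + (0.283) z + (0.506) z^2 = 0, i.e. a z^2 + b z + c = 0 with a = 0.506, b = 0.283, c = 1.
Discriminant D = b^2 - 4ac = (0.283)^2 - 4*(0.506)*1 = 0.080089 - (2.024) = -1.943911.
D < 0, so the roots are the complex-conjugate pair z = (-b +/- i sqrt(-D)) / (2a) = -0.2796 +/- 1.3777i.
For a conjugate pair |z|^2 = z * conj(z) = (product of roots) = c/a = 1/(0.506) = 1.976285, so |z| = sqrt(1.976285) = 1.4058 for both roots.
Moduli of all roots: 1.4058, 1.4058.
All moduli strictly greater than 1? Yes.
Verdict: Invertible.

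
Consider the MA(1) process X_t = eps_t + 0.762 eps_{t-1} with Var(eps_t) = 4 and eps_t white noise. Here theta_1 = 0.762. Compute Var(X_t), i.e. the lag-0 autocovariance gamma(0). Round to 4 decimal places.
\gamma(0) = 6.3226

For an MA(q) process X_t = eps_t + sum_i theta_i eps_{t-i} with
Var(eps_t) = sigma^2, the variance is
  gamma(0) = sigma^2 * (1 + sum_i theta_i^2).
  sum_i theta_i^2 = (0.762)^2 = 0.580644.
  gamma(0) = 4 * (1 + 0.580644) = 4 * 1.580644 = 6.322576, which rounds to 6.3226.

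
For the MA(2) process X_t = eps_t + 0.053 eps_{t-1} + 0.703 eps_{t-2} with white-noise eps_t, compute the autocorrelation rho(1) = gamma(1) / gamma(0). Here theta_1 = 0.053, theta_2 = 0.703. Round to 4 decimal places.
\rho(1) = 0.0603

For an MA(q) process with theta_0 = 1, the autocovariance is
  gamma(k) = sigma^2 * sum_{i=0..q-k} theta_i * theta_{i+k},
and rho(k) = gamma(k) / gamma(0). Sigma^2 cancels.
  numerator   = (1)*(0.053) + (0.053)*(0.703) = 0.090259.
  denominator = (1)^2 + (0.053)^2 + (0.703)^2 = 1.497018.
  rho(1) = 0.090259 / 1.497018 = 0.0603.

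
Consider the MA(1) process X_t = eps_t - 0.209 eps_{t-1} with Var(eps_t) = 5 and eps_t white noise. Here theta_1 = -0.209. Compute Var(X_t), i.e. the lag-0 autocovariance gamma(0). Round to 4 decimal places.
\gamma(0) = 5.2184

For an MA(q) process X_t = eps_t + sum_i theta_i eps_{t-i} with
Var(eps_t) = sigma^2, the variance is
  gamma(0) = sigma^2 * (1 + sum_i theta_i^2).
  sum_i theta_i^2 = (-0.209)^2 = 0.043681.
  gamma(0) = 5 * (1 + 0.043681) = 5 * 1.043681 = 5.218405, which rounds to 5.2184.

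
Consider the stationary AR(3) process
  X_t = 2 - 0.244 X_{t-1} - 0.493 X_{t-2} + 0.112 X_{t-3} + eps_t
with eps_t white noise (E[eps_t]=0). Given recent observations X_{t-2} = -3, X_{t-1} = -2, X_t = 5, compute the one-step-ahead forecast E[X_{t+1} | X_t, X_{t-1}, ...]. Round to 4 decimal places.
E[X_{t+1} \mid \mathcal F_t] = 1.4300

For an AR(p) model X_t = c + sum_i phi_i X_{t-i} + eps_t, the
one-step-ahead conditional mean is
  E[X_{t+1} | X_t, ...] = c + sum_i phi_i X_{t+1-i}.
Substitute known values:
  E[X_{t+1} | ...] = 2 + (-0.244) * (5) + (-0.493) * (-2) + (0.112) * (-3)
                   = 1.4300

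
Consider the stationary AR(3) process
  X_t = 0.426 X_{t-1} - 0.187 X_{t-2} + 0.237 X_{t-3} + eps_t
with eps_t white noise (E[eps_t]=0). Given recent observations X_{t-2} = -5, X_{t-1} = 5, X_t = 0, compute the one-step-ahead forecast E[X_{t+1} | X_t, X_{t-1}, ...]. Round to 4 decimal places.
E[X_{t+1} \mid \mathcal F_t] = -2.1200

For an AR(p) model X_t = c + sum_i phi_i X_{t-i} + eps_t, the
one-step-ahead conditional mean is
  E[X_{t+1} | X_t, ...] = c + sum_i phi_i X_{t+1-i}.
Substitute known values:
  E[X_{t+1} | ...] = (0.426) * (0) + (-0.187) * (5) + (0.237) * (-5)
                   = -2.1200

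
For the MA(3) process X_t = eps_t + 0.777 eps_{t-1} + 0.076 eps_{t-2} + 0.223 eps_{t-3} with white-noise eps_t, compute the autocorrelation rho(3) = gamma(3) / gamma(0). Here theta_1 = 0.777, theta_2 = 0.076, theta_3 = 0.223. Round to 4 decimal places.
\rho(3) = 0.1344

For an MA(q) process with theta_0 = 1, the autocovariance is
  gamma(k) = sigma^2 * sum_{i=0..q-k} theta_i * theta_{i+k},
and rho(k) = gamma(k) / gamma(0). Sigma^2 cancels.
  numerator   = (1)*(0.223) = 0.223.
  denominator = (1)^2 + (0.777)^2 + (0.076)^2 + (0.223)^2 = 1.659234.
  rho(3) = 0.223 / 1.659234 = 0.1344.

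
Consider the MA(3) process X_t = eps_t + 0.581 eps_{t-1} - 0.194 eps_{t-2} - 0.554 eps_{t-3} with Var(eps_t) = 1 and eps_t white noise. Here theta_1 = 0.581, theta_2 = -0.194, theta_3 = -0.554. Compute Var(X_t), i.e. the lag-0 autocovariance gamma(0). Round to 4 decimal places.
\gamma(0) = 1.6821

For an MA(q) process X_t = eps_t + sum_i theta_i eps_{t-i} with
Var(eps_t) = sigma^2, the variance is
  gamma(0) = sigma^2 * (1 + sum_i theta_i^2).
  sum_i theta_i^2 = (0.581)^2 + (-0.194)^2 + (-0.554)^2 = 0.337561 + 0.037636 + 0.306916 = 0.682113.
  gamma(0) = 1 * (1 + 0.682113) = 1 * 1.682113 = 1.682113, which rounds to 1.6821.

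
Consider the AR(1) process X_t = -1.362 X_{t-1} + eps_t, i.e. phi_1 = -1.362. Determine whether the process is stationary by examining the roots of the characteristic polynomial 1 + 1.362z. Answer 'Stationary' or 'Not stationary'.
\text{Not stationary}

The AR(p) characteristic polynomial is P(z) = 1 + 1.362z.
Stationarity requires all roots to lie outside the unit circle, i.e. |z| > 1 for every root.
This is linear in z: 1 + (1.362) z = 0  =>  z = -1/(1.362) = -0.734214,  |z| = 0.734214.
Moduli of all roots: 0.7342.
All moduli strictly greater than 1? No.
Verdict: Not stationary.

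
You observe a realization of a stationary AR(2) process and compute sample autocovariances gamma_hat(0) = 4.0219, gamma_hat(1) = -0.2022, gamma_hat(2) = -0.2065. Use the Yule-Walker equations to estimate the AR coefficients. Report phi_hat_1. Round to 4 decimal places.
\hat\phi_{1} = -0.0530

The Yule-Walker equations for an AR(p) process read, in matrix form,
  Gamma_p phi = r_p,   with   (Gamma_p)_{ij} = gamma(|i - j|),
                       (r_p)_i = gamma(i),   i,j = 1..p.
Substitute the sample gammas (Toeplitz matrix and right-hand side of size 2):
  Gamma_p = [[4.0219, -0.2022], [-0.2022, 4.0219]]
  r_p     = [-0.2022, -0.2065]
Written out:
  4.0219 phi_1 - 0.2022 phi_2 = -0.2022
  -0.2022 phi_1 + 4.0219 phi_2 = -0.2065
Solve by Cramer's rule:
  det = gamma(0)^2 - gamma(1)^2 = (4.0219)^2 - (-0.2022)^2 = 16.17567961 - 0.04088484 = 16.13479477
  phi_hat_1 = [gamma(1) gamma(0) - gamma(1) gamma(2)] / det = [(-0.2022)(4.0219) - (-0.2022)(-0.2065)] / 16.13479477 = -0.85498248 / 16.13479477 = -0.053
  phi_hat_2 = [gamma(0) gamma(2) - gamma(1)^2] / det = [(4.0219)(-0.2065) - (-0.2022)^2] / 16.13479477 = -0.87140719 / 16.13479477 = -0.054
So phi_hat = [-0.0530, -0.0540].
Therefore phi_hat_1 = -0.0530.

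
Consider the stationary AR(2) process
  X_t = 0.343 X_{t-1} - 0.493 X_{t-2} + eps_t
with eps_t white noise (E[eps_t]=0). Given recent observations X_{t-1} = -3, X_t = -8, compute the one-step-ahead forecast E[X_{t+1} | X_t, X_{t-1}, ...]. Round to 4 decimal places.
E[X_{t+1} \mid \mathcal F_t] = -1.2650

For an AR(p) model X_t = c + sum_i phi_i X_{t-i} + eps_t, the
one-step-ahead conditional mean is
  E[X_{t+1} | X_t, ...] = c + sum_i phi_i X_{t+1-i}.
Substitute known values:
  E[X_{t+1} | ...] = (0.343) * (-8) + (-0.493) * (-3)
                   = -1.2650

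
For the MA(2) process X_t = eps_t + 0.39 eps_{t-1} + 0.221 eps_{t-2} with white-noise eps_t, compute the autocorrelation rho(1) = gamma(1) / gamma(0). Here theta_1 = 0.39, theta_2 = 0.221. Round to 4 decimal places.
\rho(1) = 0.3965

For an MA(q) process with theta_0 = 1, the autocovariance is
  gamma(k) = sigma^2 * sum_{i=0..q-k} theta_i * theta_{i+k},
and rho(k) = gamma(k) / gamma(0). Sigma^2 cancels.
  numerator   = (1)*(0.39) + (0.39)*(0.221) = 0.47619.
  denominator = (1)^2 + (0.39)^2 + (0.221)^2 = 1.200941.
  rho(1) = 0.47619 / 1.200941 = 0.3965.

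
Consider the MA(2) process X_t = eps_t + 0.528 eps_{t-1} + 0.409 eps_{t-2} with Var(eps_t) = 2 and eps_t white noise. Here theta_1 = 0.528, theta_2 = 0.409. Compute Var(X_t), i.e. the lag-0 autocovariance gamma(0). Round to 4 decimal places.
\gamma(0) = 2.8921

For an MA(q) process X_t = eps_t + sum_i theta_i eps_{t-i} with
Var(eps_t) = sigma^2, the variance is
  gamma(0) = sigma^2 * (1 + sum_i theta_i^2).
  sum_i theta_i^2 = (0.528)^2 + (0.409)^2 = 0.278784 + 0.167281 = 0.446065.
  gamma(0) = 2 * (1 + 0.446065) = 2 * 1.446065 = 2.89213, which rounds to 2.8921.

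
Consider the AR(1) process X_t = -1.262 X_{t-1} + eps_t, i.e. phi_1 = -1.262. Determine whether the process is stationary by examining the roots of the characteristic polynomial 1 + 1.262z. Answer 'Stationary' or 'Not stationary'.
\text{Not stationary}

The AR(p) characteristic polynomial is P(z) = 1 + 1.262z.
Stationarity requires all roots to lie outside the unit circle, i.e. |z| > 1 for every root.
This is linear in z: 1 + (1.262) z = 0  =>  z = -1/(1.262) = -0.792393,  |z| = 0.792393.
Moduli of all roots: 0.7924.
All moduli strictly greater than 1? No.
Verdict: Not stationary.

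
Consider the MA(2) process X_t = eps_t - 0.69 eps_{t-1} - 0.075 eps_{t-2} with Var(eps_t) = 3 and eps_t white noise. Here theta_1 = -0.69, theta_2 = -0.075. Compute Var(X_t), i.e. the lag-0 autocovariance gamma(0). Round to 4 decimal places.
\gamma(0) = 4.4452

For an MA(q) process X_t = eps_t + sum_i theta_i eps_{t-i} with
Var(eps_t) = sigma^2, the variance is
  gamma(0) = sigma^2 * (1 + sum_i theta_i^2).
  sum_i theta_i^2 = (-0.69)^2 + (-0.075)^2 = 0.4761 + 0.005625 = 0.481725.
  gamma(0) = 3 * (1 + 0.481725) = 3 * 1.481725 = 4.445175, which rounds to 4.4452.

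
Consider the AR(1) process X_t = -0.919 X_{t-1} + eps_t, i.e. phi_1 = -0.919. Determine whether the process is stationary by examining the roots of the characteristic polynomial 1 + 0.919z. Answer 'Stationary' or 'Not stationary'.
\text{Stationary}

The AR(p) characteristic polynomial is P(z) = 1 + 0.919z.
Stationarity requires all roots to lie outside the unit circle, i.e. |z| > 1 for every root.
This is linear in z: 1 + (0.919) z = 0  =>  z = -1/(0.919) = -1.088139,  |z| = 1.088139.
Moduli of all roots: 1.0881.
All moduli strictly greater than 1? Yes.
Verdict: Stationary.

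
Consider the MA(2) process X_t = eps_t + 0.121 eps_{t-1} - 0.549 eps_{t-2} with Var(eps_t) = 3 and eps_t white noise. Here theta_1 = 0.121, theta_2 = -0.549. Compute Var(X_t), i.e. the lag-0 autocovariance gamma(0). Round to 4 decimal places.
\gamma(0) = 3.9481

For an MA(q) process X_t = eps_t + sum_i theta_i eps_{t-i} with
Var(eps_t) = sigma^2, the variance is
  gamma(0) = sigma^2 * (1 + sum_i theta_i^2).
  sum_i theta_i^2 = (0.121)^2 + (-0.549)^2 = 0.014641 + 0.301401 = 0.316042.
  gamma(0) = 3 * (1 + 0.316042) = 3 * 1.316042 = 3.948126, which rounds to 3.9481.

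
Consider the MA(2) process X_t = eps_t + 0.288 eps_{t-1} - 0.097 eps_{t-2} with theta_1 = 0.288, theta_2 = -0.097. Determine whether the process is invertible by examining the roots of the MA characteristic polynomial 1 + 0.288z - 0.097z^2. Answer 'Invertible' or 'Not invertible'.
\text{Invertible}

The MA(q) characteristic polynomial is P(z) = 1 + 0.288z - 0.097z^2.
Invertibility requires all roots to lie outside the unit circle, i.e. |z| > 1 for every root.
Set 1 + (0.288) z + (-0.097) z^2 = 0, i.e. a z^2 + b z + c = 0 with a = -0.097, b = 0.288, c = 1.
Discriminant D = b^2 - 4ac = (0.288)^2 - 4*(-0.097)*1 = 0.082944 - (-0.388) = 0.470944.
D >= 0, so the roots are real: z = (-b +/- sqrt(D)) / (2a) = (-0.288 +/- 0.686254) / (-0.194).
  z_1 = (-0.288 + 0.686254) / (-0.194) = -2.0529,   |z_1| = 2.0529.
  z_2 = (-0.288 - 0.686254) / (-0.194) = 5.0219,   |z_2| = 5.0219.
Moduli of all roots: 2.0529, 5.0219.
All moduli strictly greater than 1? Yes.
Verdict: Invertible.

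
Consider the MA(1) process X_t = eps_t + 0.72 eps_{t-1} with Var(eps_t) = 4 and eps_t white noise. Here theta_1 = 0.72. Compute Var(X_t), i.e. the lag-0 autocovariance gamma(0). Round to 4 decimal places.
\gamma(0) = 6.0736

For an MA(q) process X_t = eps_t + sum_i theta_i eps_{t-i} with
Var(eps_t) = sigma^2, the variance is
  gamma(0) = sigma^2 * (1 + sum_i theta_i^2).
  sum_i theta_i^2 = (0.72)^2 = 0.5184.
  gamma(0) = 4 * (1 + 0.5184) = 4 * 1.5184 = 6.0736.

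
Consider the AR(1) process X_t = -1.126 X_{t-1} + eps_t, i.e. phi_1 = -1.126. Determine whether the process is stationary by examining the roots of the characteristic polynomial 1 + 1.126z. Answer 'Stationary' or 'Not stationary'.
\text{Not stationary}

The AR(p) characteristic polynomial is P(z) = 1 + 1.126z.
Stationarity requires all roots to lie outside the unit circle, i.e. |z| > 1 for every root.
This is linear in z: 1 + (1.126) z = 0  =>  z = -1/(1.126) = -0.888099,  |z| = 0.888099.
Moduli of all roots: 0.8881.
All moduli strictly greater than 1? No.
Verdict: Not stationary.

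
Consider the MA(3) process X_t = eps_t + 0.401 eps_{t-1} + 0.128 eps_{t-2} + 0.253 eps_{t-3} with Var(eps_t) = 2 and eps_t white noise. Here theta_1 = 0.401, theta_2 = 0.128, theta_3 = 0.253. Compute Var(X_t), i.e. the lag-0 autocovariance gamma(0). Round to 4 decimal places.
\gamma(0) = 2.4824

For an MA(q) process X_t = eps_t + sum_i theta_i eps_{t-i} with
Var(eps_t) = sigma^2, the variance is
  gamma(0) = sigma^2 * (1 + sum_i theta_i^2).
  sum_i theta_i^2 = (0.401)^2 + (0.128)^2 + (0.253)^2 = 0.160801 + 0.016384 + 0.064009 = 0.241194.
  gamma(0) = 2 * (1 + 0.241194) = 2 * 1.241194 = 2.482388, which rounds to 2.4824.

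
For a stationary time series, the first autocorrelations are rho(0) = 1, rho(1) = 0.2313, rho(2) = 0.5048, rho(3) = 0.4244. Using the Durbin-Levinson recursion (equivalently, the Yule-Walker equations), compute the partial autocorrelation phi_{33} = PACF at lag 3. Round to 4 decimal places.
\phi_{33} = 0.3460

The PACF at lag k is phi_{kk}, the last component of the solution
to the Yule-Walker system G_k phi = r_k where
  (G_k)_{ij} = rho(|i - j|), (r_k)_i = rho(i), i,j = 1..k.
Equivalently, Durbin-Levinson gives phi_{kk} iteratively:
  phi_{11} = rho(1)
  phi_{kk} = [rho(k) - sum_{j=1..k-1} phi_{k-1,j} rho(k-j)]
            / [1 - sum_{j=1..k-1} phi_{k-1,j} rho(j)],
  phi_{k,j} = phi_{k-1,j} - phi_{kk} phi_{k-1,k-j},  j = 1..k-1.
Step k = 1:
  phi_11 = rho(1) = 0.2313.
Step k = 2:
  phi_22 = [rho(2) - phi_11 rho(1)] / [1 - phi_11 rho(1)] = [0.5048 - (0.2313)(0.2313)] / [1 - (0.2313)(0.2313)]
         = 0.45130031 / 0.94650031 = 0.476809.
  Update: phi_21 = phi_11 - phi_22 phi_11 = 0.2313 - (0.476809)(0.2313) = 0.121014.
Step k = 3:
  phi_33 = [rho(3) - phi_21 rho(2) - phi_22 rho(1)] / [1 - phi_21 rho(1) - phi_22 rho(2)]
    numerator   = 0.4244 - (0.121014)(0.5048) - (0.476809)(0.2313) = 0.25302612
    denominator = 1 - (0.121014)(0.2313) - (0.476809)(0.5048) = 0.73131605
  phi_33 = 0.25302612 / 0.73131605 = 0.346.
Therefore phi_{33} = 0.3460.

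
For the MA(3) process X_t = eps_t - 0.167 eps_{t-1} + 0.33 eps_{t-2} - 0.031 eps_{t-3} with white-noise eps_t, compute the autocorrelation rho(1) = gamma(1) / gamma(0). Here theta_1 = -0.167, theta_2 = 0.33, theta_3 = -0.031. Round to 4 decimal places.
\rho(1) = -0.2042

For an MA(q) process with theta_0 = 1, the autocovariance is
  gamma(k) = sigma^2 * sum_{i=0..q-k} theta_i * theta_{i+k},
and rho(k) = gamma(k) / gamma(0). Sigma^2 cancels.
  numerator   = (1)*(-0.167) + (-0.167)*(0.33) + (0.33)*(-0.031) = -0.23234.
  denominator = (1)^2 + (-0.167)^2 + (0.33)^2 + (-0.031)^2 = 1.13775.
  rho(1) = -0.23234 / 1.13775 = -0.2042.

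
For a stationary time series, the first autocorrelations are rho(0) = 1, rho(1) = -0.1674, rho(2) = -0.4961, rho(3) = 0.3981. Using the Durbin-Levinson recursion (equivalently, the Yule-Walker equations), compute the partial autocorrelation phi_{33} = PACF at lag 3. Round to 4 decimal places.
\phi_{33} = 0.2611

The PACF at lag k is phi_{kk}, the last component of the solution
to the Yule-Walker system G_k phi = r_k where
  (G_k)_{ij} = rho(|i - j|), (r_k)_i = rho(i), i,j = 1..k.
Equivalently, Durbin-Levinson gives phi_{kk} iteratively:
  phi_{11} = rho(1)
  phi_{kk} = [rho(k) - sum_{j=1..k-1} phi_{k-1,j} rho(k-j)]
            / [1 - sum_{j=1..k-1} phi_{k-1,j} rho(j)],
  phi_{k,j} = phi_{k-1,j} - phi_{kk} phi_{k-1,k-j},  j = 1..k-1.
Step k = 1:
  phi_11 = rho(1) = -0.1674.
Step k = 2:
  phi_22 = [rho(2) - phi_11 rho(1)] / [1 - phi_11 rho(1)] = [-0.4961 - (-0.1674)(-0.1674)] / [1 - (-0.1674)(-0.1674)]
         = -0.52412276 / 0.97197724 = -0.539234.
  Update: phi_21 = phi_11 - phi_22 phi_11 = -0.1674 - (-0.539234)(-0.1674) = -0.257668.
Step k = 3:
  phi_33 = [rho(3) - phi_21 rho(2) - phi_22 rho(1)] / [1 - phi_21 rho(1) - phi_22 rho(2)]
    numerator   = 0.3981 - (-0.257668)(-0.4961) - (-0.539234)(-0.1674) = 0.18000335
    denominator = 1 - (-0.257668)(-0.1674) - (-0.539234)(-0.4961) = 0.68935265
  phi_33 = 0.18000335 / 0.68935265 = 0.2611.
Therefore phi_{33} = 0.2611.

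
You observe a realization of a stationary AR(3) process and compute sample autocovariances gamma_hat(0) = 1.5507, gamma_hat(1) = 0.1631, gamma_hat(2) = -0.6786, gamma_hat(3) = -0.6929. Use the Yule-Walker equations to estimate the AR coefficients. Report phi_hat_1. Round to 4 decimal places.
\hat\phi_{1} = -0.0390

The Yule-Walker equations for an AR(p) process read, in matrix form,
  Gamma_p phi = r_p,   with   (Gamma_p)_{ij} = gamma(|i - j|),
                       (r_p)_i = gamma(i),   i,j = 1..p.
Substitute the sample gammas (Toeplitz matrix and right-hand side of size 3):
  Gamma_p = [[1.5507, 0.1631, -0.6786], [0.1631, 1.5507, 0.1631], [-0.6786, 0.1631, 1.5507]]
  r_p     = [0.1631, -0.6786, -0.6929]
Written out (R1..R3):
  (R1) 1.5507 phi_1 + 0.1631 phi_2 - 0.6786 phi_3 = 0.1631
  (R2) 0.1631 phi_1 + 1.5507 phi_2 + 0.1631 phi_3 = -0.6786
  (R3) -0.6786 phi_1 + 0.1631 phi_2 + 1.5507 phi_3 = -0.6929
Gaussian elimination:
  R2 <- R2 - (0.1631/1.5507) R1 = R2 - (0.105178) R1:  1.533545 phi_2 + 0.234474 phi_3 = -0.695755
  R3 <- R3 - (-0.6786/1.5507) R1 = R3 - (-0.437609) R1:  0.234474 phi_2 + 1.253739 phi_3 = -0.621526
  R3 <- R3 - (0.234474/1.533545) R2 = R3 - (0.152897) R2:  1.217888 phi_3 = -0.515147
Back-substitution:
  phi_hat_3 = -0.515147 / 1.217888 = -0.422984
  phi_hat_2 = (-0.695755 - (0.234474)(-0.422984)) / 1.533545 = -0.389017
  phi_hat_1 = (0.1631 - (0.1631)(-0.389017) - (-0.6786)(-0.422984)) / 1.5507 = -0.039007
So phi_hat = [-0.0390, -0.3890, -0.4230].
Therefore phi_hat_1 = -0.0390.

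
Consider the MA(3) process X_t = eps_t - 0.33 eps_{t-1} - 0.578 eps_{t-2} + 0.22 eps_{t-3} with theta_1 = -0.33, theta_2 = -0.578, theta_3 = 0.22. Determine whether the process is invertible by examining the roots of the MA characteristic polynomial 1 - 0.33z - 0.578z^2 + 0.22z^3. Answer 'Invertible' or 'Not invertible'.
\text{Invertible}

The MA(q) characteristic polynomial is P(z) = 1 - 0.33z - 0.578z^2 + 0.22z^3.
Invertibility requires all roots to lie outside the unit circle, i.e. |z| > 1 for every root.
Degree 3: look for a simple real root z0 first, then factor out (1 - z/z0) and solve the remaining quadratic.
Testing z0 = 2.5: P(2.5) = 1 + (-0.33)(2.5) + (-0.578)(2.5)^2 + (0.22)(2.5)^3
  = 1 + (-0.825) + (-3.6125) + (3.4375) = 0.  So z_0 = 2.5 is a root, |z_0| = 2.5.
Divide out the factor (1 - 0.4 z) = (1 - z/z0) (since 1/z0 = 0.4):
  P(z) = (1 - 0.4 z)(1 + (0.07) z + (-0.55) z^2)
  [check: z-coef 0.07 - (0.4) = -0.33; z^2-coef -0.55 - (0.4)(0.07) = -0.578; z^3-coef -(0.4)(-0.55) = 0.22.]
Remaining roots from the quadratic factor 1 + (0.07) z + (-0.55) z^2:
  Set 1 + (0.07) z + (-0.55) z^2 = 0, i.e. a z^2 + b z + c = 0 with a = -0.55, b = 0.07, c = 1.
  Discriminant D = b^2 - 4ac = (0.07)^2 - 4*(-0.55)*1 = 0.0049 - (-2.2) = 2.2049.
  D >= 0, so the roots are real: z = (-b +/- sqrt(D)) / (2a) = (-0.07 +/- 1.484891) / (-1.1).
    z_1 = (-0.07 + 1.484891) / (-1.1) = -1.2863,   |z_1| = 1.2863.
    z_2 = (-0.07 - 1.484891) / (-1.1) = 1.4135,   |z_2| = 1.4135.
Moduli of all roots: 2.5000, 1.2863, 1.4135.
All moduli strictly greater than 1? Yes.
Verdict: Invertible.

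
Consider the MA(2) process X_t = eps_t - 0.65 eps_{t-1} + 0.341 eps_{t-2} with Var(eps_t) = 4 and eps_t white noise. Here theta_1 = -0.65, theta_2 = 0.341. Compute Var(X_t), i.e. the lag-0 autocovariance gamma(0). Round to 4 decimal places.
\gamma(0) = 6.1551

For an MA(q) process X_t = eps_t + sum_i theta_i eps_{t-i} with
Var(eps_t) = sigma^2, the variance is
  gamma(0) = sigma^2 * (1 + sum_i theta_i^2).
  sum_i theta_i^2 = (-0.65)^2 + (0.341)^2 = 0.4225 + 0.116281 = 0.538781.
  gamma(0) = 4 * (1 + 0.538781) = 4 * 1.538781 = 6.155124, which rounds to 6.1551.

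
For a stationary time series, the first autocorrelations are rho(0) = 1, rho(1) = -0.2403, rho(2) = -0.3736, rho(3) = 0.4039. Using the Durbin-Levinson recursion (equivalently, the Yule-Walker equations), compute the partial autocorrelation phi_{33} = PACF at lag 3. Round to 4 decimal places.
\phi_{33} = 0.2189

The PACF at lag k is phi_{kk}, the last component of the solution
to the Yule-Walker system G_k phi = r_k where
  (G_k)_{ij} = rho(|i - j|), (r_k)_i = rho(i), i,j = 1..k.
Equivalently, Durbin-Levinson gives phi_{kk} iteratively:
  phi_{11} = rho(1)
  phi_{kk} = [rho(k) - sum_{j=1..k-1} phi_{k-1,j} rho(k-j)]
            / [1 - sum_{j=1..k-1} phi_{k-1,j} rho(j)],
  phi_{k,j} = phi_{k-1,j} - phi_{kk} phi_{k-1,k-j},  j = 1..k-1.
Step k = 1:
  phi_11 = rho(1) = -0.2403.
Step k = 2:
  phi_22 = [rho(2) - phi_11 rho(1)] / [1 - phi_11 rho(1)] = [-0.3736 - (-0.2403)(-0.2403)] / [1 - (-0.2403)(-0.2403)]
         = -0.43134409 / 0.94225591 = -0.457778.
  Update: phi_21 = phi_11 - phi_22 phi_11 = -0.2403 - (-0.457778)(-0.2403) = -0.350304.
Step k = 3:
  phi_33 = [rho(3) - phi_21 rho(2) - phi_22 rho(1)] / [1 - phi_21 rho(1) - phi_22 rho(2)]
    numerator   = 0.4039 - (-0.350304)(-0.3736) - (-0.457778)(-0.2403) = 0.16302233
    denominator = 1 - (-0.350304)(-0.2403) - (-0.457778)(-0.3736) = 0.74479605
  phi_33 = 0.16302233 / 0.74479605 = 0.2189.
Therefore phi_{33} = 0.2189.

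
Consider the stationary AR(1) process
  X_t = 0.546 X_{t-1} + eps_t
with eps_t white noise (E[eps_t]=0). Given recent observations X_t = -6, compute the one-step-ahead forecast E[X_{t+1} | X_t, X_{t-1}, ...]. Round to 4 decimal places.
E[X_{t+1} \mid \mathcal F_t] = -3.2760

For an AR(p) model X_t = c + sum_i phi_i X_{t-i} + eps_t, the
one-step-ahead conditional mean is
  E[X_{t+1} | X_t, ...] = c + sum_i phi_i X_{t+1-i}.
Substitute known values:
  E[X_{t+1} | ...] = (0.546) * (-6)
                   = -3.2760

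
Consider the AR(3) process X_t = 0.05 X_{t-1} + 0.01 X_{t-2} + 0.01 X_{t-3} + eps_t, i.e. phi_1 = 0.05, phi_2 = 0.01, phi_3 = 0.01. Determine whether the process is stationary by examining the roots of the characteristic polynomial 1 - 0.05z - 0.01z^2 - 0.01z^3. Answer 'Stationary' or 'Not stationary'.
\text{Stationary}

The AR(p) characteristic polynomial is P(z) = 1 - 0.05z - 0.01z^2 - 0.01z^3.
Stationarity requires all roots to lie outside the unit circle, i.e. |z| > 1 for every root.
Degree 3: look for a simple real root z0 first, then factor out (1 - z/z0) and solve the remaining quadratic.
Testing z0 = 4: P(4) = 1 + (-0.05)(4) + (-0.01)(4)^2 + (-0.01)(4)^3
  = 1 + (-0.2) + (-0.16) + (-0.64) = 0.  So z_0 = 4 is a root, |z_0| = 4.
Divide out the factor (1 - 0.25 z) = (1 - z/z0) (since 1/z0 = 0.25):
  P(z) = (1 - 0.25 z)(1 + (0.2) z + (0.04) z^2)
  [check: z-coef 0.2 - (0.25) = -0.05; z^2-coef 0.04 - (0.25)(0.2) = -0.01; z^3-coef -(0.25)(0.04) = -0.01.]
Remaining roots from the quadratic factor 1 + (0.2) z + (0.04) z^2:
  Set 1 + (0.2) z + (0.04) z^2 = 0, i.e. a z^2 + b z + c = 0 with a = 0.04, b = 0.2, c = 1.
  Discriminant D = b^2 - 4ac = (0.2)^2 - 4*(0.04)*1 = 0.04 - (0.16) = -0.12.
  D < 0, so the roots are the complex-conjugate pair z = (-b +/- i sqrt(-D)) / (2a) = -2.5 +/- 4.3301i.
  For a conjugate pair |z|^2 = z * conj(z) = (product of roots) = c/a = 1/(0.04) = 25, so |z| = sqrt(25) = 5 for both roots.
Moduli of all roots: 4.0000, 5.0000, 5.0000.
All moduli strictly greater than 1? Yes.
Verdict: Stationary.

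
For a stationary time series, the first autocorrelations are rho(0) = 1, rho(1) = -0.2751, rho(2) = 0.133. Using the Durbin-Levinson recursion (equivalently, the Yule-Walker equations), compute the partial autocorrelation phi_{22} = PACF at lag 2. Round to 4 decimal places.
\phi_{22} = 0.0620

The PACF at lag k is phi_{kk}, the last component of the solution
to the Yule-Walker system G_k phi = r_k where
  (G_k)_{ij} = rho(|i - j|), (r_k)_i = rho(i), i,j = 1..k.
Equivalently, Durbin-Levinson gives phi_{kk} iteratively:
  phi_{11} = rho(1)
  phi_{kk} = [rho(k) - sum_{j=1..k-1} phi_{k-1,j} rho(k-j)]
            / [1 - sum_{j=1..k-1} phi_{k-1,j} rho(j)],
  phi_{k,j} = phi_{k-1,j} - phi_{kk} phi_{k-1,k-j},  j = 1..k-1.
Step k = 1:
  phi_11 = rho(1) = -0.2751.
Step k = 2:
  phi_22 = [rho(2) - phi_11 rho(1)] / [1 - phi_11 rho(1)] = [0.133 - (-0.2751)(-0.2751)] / [1 - (-0.2751)(-0.2751)]
         = 0.05731999 / 0.92431999 = 0.062.
Therefore phi_{22} = 0.0620.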